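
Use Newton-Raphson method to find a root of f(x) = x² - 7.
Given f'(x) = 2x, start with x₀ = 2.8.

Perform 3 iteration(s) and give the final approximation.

f(x) = x² - 7
f'(x) = 2x
x₀ = 2.8

Newton-Raphson formula: x_{n+1} = x_n - f(x_n)/f'(x_n)

Iteration 1:
  f(2.800000) = 0.840000
  f'(2.800000) = 5.600000
  x_1 = 2.800000 - 0.840000/5.600000 = 2.650000
Iteration 2:
  f(2.650000) = 0.022500
  f'(2.650000) = 5.300000
  x_2 = 2.650000 - 0.022500/5.300000 = 2.645755
Iteration 3:
  f(2.645755) = 0.000018
  f'(2.645755) = 5.291509
  x_3 = 2.645755 - 0.000018/5.291509 = 2.645751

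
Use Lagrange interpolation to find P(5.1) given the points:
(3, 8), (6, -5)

Lagrange interpolation formula:
P(x) = Σ yᵢ × Lᵢ(x)
where Lᵢ(x) = Π_{j≠i} (x - xⱼ)/(xᵢ - xⱼ)

L_0(5.1) = (5.1 - 6)/(3 - 6) = 0.300000
L_1(5.1) = (5.1 - 3)/(6 - 3) = 0.700000

P(5.1) = 8×L_0(5.1) + (-5)×L_1(5.1)
P(5.1) = -1.100000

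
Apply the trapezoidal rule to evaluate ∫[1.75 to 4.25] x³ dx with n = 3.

f(x) = x³
a = 1.75, b = 4.25, n = 3
h = (b - a)/n = 0.833333

Trapezoidal rule: (h/2)[f(x₀) + 2f(x₁) + 2f(x₂) + ... + f(xₙ)]

x_0 = 1.7500, f(x_0) = 5.359375, coefficient = 1
x_1 = 2.5833, f(x_1) = 17.240162, coefficient = 2
x_2 = 3.4167, f(x_2) = 39.884838, coefficient = 2
x_3 = 4.2500, f(x_3) = 76.765625, coefficient = 1

I ≈ (0.833333/2) × 196.375000 = 81.822917
Exact value: 79.218750
Error: 2.604167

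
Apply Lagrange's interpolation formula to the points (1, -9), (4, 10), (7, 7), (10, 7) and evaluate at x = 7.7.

Lagrange interpolation formula:
P(x) = Σ yᵢ × Lᵢ(x)
where Lᵢ(x) = Π_{j≠i} (x - xⱼ)/(xᵢ - xⱼ)

L_0(7.7) = (7.7 - 4)/(1 - 4) × (7.7 - 7)/(1 - 7) × (7.7 - 10)/(1 - 10) = 0.036772
L_1(7.7) = (7.7 - 1)/(4 - 1) × (7.7 - 7)/(4 - 7) × (7.7 - 10)/(4 - 10) = -0.199759
L_2(7.7) = (7.7 - 1)/(7 - 1) × (7.7 - 4)/(7 - 4) × (7.7 - 10)/(7 - 10) = 1.055870
L_3(7.7) = (7.7 - 1)/(10 - 1) × (7.7 - 4)/(10 - 4) × (7.7 - 7)/(10 - 7) = 0.107117

P(7.7) = (-9)×L_0(7.7) + 10×L_1(7.7) + 7×L_2(7.7) + 7×L_3(7.7)
P(7.7) = 5.812377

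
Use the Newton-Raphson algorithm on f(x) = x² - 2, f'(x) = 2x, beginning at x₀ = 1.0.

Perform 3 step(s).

f(x) = x² - 2
f'(x) = 2x
x₀ = 1.0

Newton-Raphson formula: x_{n+1} = x_n - f(x_n)/f'(x_n)

Iteration 1:
  f(1.000000) = -1.000000
  f'(1.000000) = 2.000000
  x_1 = 1.000000 - (-1.000000)/2.000000 = 1.500000
Iteration 2:
  f(1.500000) = 0.250000
  f'(1.500000) = 3.000000
  x_2 = 1.500000 - 0.250000/3.000000 = 1.416667
Iteration 3:
  f(1.416667) = 0.006944
  f'(1.416667) = 2.833333
  x_3 = 1.416667 - 0.006944/2.833333 = 1.414216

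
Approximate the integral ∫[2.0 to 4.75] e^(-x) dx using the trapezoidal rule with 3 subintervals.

f(x) = e^(-x)
a = 2.0, b = 4.75, n = 3
h = (b - a)/n = 0.916667

Trapezoidal rule: (h/2)[f(x₀) + 2f(x₁) + 2f(x₂) + ... + f(xₙ)]

x_0 = 2.0000, f(x_0) = 0.135335, coefficient = 1
x_1 = 2.9167, f(x_1) = 0.054114, coefficient = 2
x_2 = 3.8333, f(x_2) = 0.021637, coefficient = 2
x_3 = 4.7500, f(x_3) = 0.008652, coefficient = 1

I ≈ (0.916667/2) × 0.295489 = 0.135433
Exact value: 0.126684
Error: 0.008749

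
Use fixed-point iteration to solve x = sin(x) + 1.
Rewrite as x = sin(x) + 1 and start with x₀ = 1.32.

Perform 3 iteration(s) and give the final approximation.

Equation: x = sin(x) + 1
Fixed-point form: x = sin(x) + 1
x₀ = 1.32

x_1 = g(1.320000) = 1.968715
x_2 = g(1.968715) = 1.921869
x_3 = g(1.921869) = 1.939004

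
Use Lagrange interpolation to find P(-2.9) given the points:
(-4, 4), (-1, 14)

Lagrange interpolation formula:
P(x) = Σ yᵢ × Lᵢ(x)
where Lᵢ(x) = Π_{j≠i} (x - xⱼ)/(xᵢ - xⱼ)

L_0(-2.9) = (-2.9 - (-1))/(-4 - (-1)) = 0.633333
L_1(-2.9) = (-2.9 - (-4))/(-1 - (-4)) = 0.366667

P(-2.9) = 4×L_0(-2.9) + 14×L_1(-2.9)
P(-2.9) = 7.666667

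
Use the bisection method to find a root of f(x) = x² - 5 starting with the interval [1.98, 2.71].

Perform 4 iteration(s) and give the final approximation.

f(x) = x² - 5
Initial interval: [1.98, 2.71]

Iteration 1:
  c_1 = (1.980000 + 2.710000)/2 = 2.345000
  f(c_1) = f(2.345000) = 0.499025
  f(a) × f(c) < 0, new interval: [1.980000, 2.345000]
Iteration 2:
  c_2 = (1.980000 + 2.345000)/2 = 2.162500
  f(c_2) = f(2.162500) = -0.323594
  f(a) × f(c) ≥ 0, new interval: [2.162500, 2.345000]
Iteration 3:
  c_3 = (2.162500 + 2.345000)/2 = 2.253750
  f(c_3) = f(2.253750) = 0.079389
  f(a) × f(c) < 0, new interval: [2.162500, 2.253750]
Iteration 4:
  c_4 = (2.162500 + 2.253750)/2 = 2.208125
  f(c_4) = f(2.208125) = -0.124184
  f(a) × f(c) ≥ 0, new interval: [2.208125, 2.253750]

After 4 iteration(s), the approximation is c_4 = 2.208125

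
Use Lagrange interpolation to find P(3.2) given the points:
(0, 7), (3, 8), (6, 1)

Lagrange interpolation formula:
P(x) = Σ yᵢ × Lᵢ(x)
where Lᵢ(x) = Π_{j≠i} (x - xⱼ)/(xᵢ - xⱼ)

L_0(3.2) = (3.2 - 3)/(0 - 3) × (3.2 - 6)/(0 - 6) = -0.031111
L_1(3.2) = (3.2 - 0)/(3 - 0) × (3.2 - 6)/(3 - 6) = 0.995556
L_2(3.2) = (3.2 - 0)/(6 - 0) × (3.2 - 3)/(6 - 3) = 0.035556

P(3.2) = 7×L_0(3.2) + 8×L_1(3.2) + 1×L_2(3.2)
P(3.2) = 7.782222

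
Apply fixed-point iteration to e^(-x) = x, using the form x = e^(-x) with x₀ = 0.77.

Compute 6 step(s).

Equation: e^(-x) = x
Fixed-point form: x = e^(-x)
x₀ = 0.77

x_1 = g(0.770000) = 0.463013
x_2 = g(0.463013) = 0.629384
x_3 = g(0.629384) = 0.532920
x_4 = g(0.532920) = 0.586889
x_5 = g(0.586889) = 0.556055
x_6 = g(0.556055) = 0.573467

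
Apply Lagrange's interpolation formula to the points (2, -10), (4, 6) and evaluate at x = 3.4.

Lagrange interpolation formula:
P(x) = Σ yᵢ × Lᵢ(x)
where Lᵢ(x) = Π_{j≠i} (x - xⱼ)/(xᵢ - xⱼ)

L_0(3.4) = (3.4 - 4)/(2 - 4) = 0.300000
L_1(3.4) = (3.4 - 2)/(4 - 2) = 0.700000

P(3.4) = (-10)×L_0(3.4) + 6×L_1(3.4)
P(3.4) = 1.200000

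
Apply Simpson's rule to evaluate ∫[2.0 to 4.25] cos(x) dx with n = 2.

f(x) = cos(x)
a = 2.0, b = 4.25, n = 2
h = (b - a)/n = 1.125000

Simpson's rule: (h/3)[f(x₀) + 4f(x₁) + 2f(x₂) + ... + f(xₙ)]

x_0 = 2.0000, f(x_0) = -0.416147, coefficient = 1
x_1 = 3.1250, f(x_1) = -0.999862, coefficient = 4
x_2 = 4.2500, f(x_2) = -0.446087, coefficient = 1

I ≈ (1.125000/3) × -4.861684 = -1.823131
Exact value: -1.804287
Error: 0.018845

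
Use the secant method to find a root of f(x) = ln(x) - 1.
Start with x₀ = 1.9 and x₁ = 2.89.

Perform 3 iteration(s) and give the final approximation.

f(x) = ln(x) - 1
x₀ = 1.9, x₁ = 2.89

Secant formula: x_{n+1} = x_n - f(x_n)(x_n - x_{n-1})/(f(x_n) - f(x_{n-1}))

Iteration 1:
  f(1.900000) = -0.358146
  f(2.890000) = 0.061257
  x_2 = 2.890000 - 0.061257×(2.890000 - 1.900000)/(0.061257 - (-0.358146))
       = 2.745404
Iteration 2:
  f(2.890000) = 0.061257
  f(2.745404) = 0.009928
  x_3 = 2.745404 - 0.009928×(2.745404 - 2.890000)/(0.009928 - 0.061257)
       = 2.717435
Iteration 3:
  f(2.745404) = 0.009928
  f(2.717435) = -0.000311
  x_4 = 2.717435 - (-0.000311)×(2.717435 - 2.745404)/(-0.000311 - 0.009928)
       = 2.718286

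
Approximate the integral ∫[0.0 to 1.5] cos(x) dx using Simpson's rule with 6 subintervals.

f(x) = cos(x)
a = 0.0, b = 1.5, n = 6
h = (b - a)/n = 0.250000

Simpson's rule: (h/3)[f(x₀) + 4f(x₁) + 2f(x₂) + ... + f(xₙ)]

x_0 = 0.0000, f(x_0) = 1.000000, coefficient = 1
x_1 = 0.2500, f(x_1) = 0.968912, coefficient = 4
x_2 = 0.5000, f(x_2) = 0.877583, coefficient = 2
x_3 = 0.7500, f(x_3) = 0.731689, coefficient = 4
x_4 = 1.0000, f(x_4) = 0.540302, coefficient = 2
x_5 = 1.2500, f(x_5) = 0.315322, coefficient = 4
x_6 = 1.5000, f(x_6) = 0.070737, coefficient = 1

I ≈ (0.250000/3) × 11.970202 = 0.997517
Exact value: 0.997495
Error: 0.000022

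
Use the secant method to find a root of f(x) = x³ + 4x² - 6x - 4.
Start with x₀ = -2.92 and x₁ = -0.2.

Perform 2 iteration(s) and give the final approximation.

f(x) = x³ + 4x² - 6x - 4
x₀ = -2.92, x₁ = -0.2

Secant formula: x_{n+1} = x_n - f(x_n)(x_n - x_{n-1})/(f(x_n) - f(x_{n-1}))

Iteration 1:
  f(-2.920000) = 22.728512
  f(-0.200000) = -2.648000
  x_2 = -0.200000 - (-2.648000)×(-0.200000 - (-2.920000))/(-2.648000 - 22.728512)
       = -0.483828
Iteration 2:
  f(-0.200000) = -2.648000
  f(-0.483828) = -0.273935
  x_3 = -0.483828 - (-0.273935)×(-0.483828 - (-0.200000))/(-0.273935 - (-2.648000))
       = -0.516578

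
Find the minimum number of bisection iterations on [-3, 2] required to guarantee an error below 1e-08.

We need (b-a)/2^n ≤ 1e-08
(2 - (-3))/2^n ≤ 1e-08
5/2^n ≤ 1e-08
2^n ≥ 500000000
n ≥ log₂(500000000) = 28.90
n ≥ 29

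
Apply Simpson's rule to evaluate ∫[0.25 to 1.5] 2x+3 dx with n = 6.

f(x) = 2x+3
a = 0.25, b = 1.5, n = 6
h = (b - a)/n = 0.208333

Simpson's rule: (h/3)[f(x₀) + 4f(x₁) + 2f(x₂) + ... + f(xₙ)]

x_0 = 0.2500, f(x_0) = 3.500000, coefficient = 1
x_1 = 0.4583, f(x_1) = 3.916667, coefficient = 4
x_2 = 0.6667, f(x_2) = 4.333333, coefficient = 2
x_3 = 0.8750, f(x_3) = 4.750000, coefficient = 4
x_4 = 1.0833, f(x_4) = 5.166667, coefficient = 2
x_5 = 1.2917, f(x_5) = 5.583333, coefficient = 4
x_6 = 1.5000, f(x_6) = 6.000000, coefficient = 1

I ≈ (0.208333/3) × 85.500000 = 5.937500
Exact value: 5.937500
Error: 0.000000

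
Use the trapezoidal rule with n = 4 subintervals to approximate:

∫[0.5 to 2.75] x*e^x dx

f(x) = x*e^x
a = 0.5, b = 2.75, n = 4
h = (b - a)/n = 0.562500

Trapezoidal rule: (h/2)[f(x₀) + 2f(x₁) + 2f(x₂) + ... + f(xₙ)]

x_0 = 0.5000, f(x_0) = 0.824361, coefficient = 1
x_1 = 1.0625, f(x_1) = 3.074446, coefficient = 2
x_2 = 1.6250, f(x_2) = 8.252431, coefficient = 2
x_3 = 2.1875, f(x_3) = 19.496975, coefficient = 2
x_4 = 2.7500, f(x_4) = 43.017238, coefficient = 1

I ≈ (0.562500/2) × 105.489302 = 29.668866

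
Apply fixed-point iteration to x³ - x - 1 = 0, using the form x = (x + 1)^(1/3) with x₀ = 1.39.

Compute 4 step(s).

Equation: x³ - x - 1 = 0
Fixed-point form: x = (x + 1)^(1/3)
x₀ = 1.39

x_1 = g(1.390000) = 1.337004
x_2 = g(1.337004) = 1.327048
x_3 = g(1.327048) = 1.325160
x_4 = g(1.325160) = 1.324802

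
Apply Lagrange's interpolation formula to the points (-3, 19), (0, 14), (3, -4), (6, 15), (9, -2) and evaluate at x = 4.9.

Lagrange interpolation formula:
P(x) = Σ yᵢ × Lᵢ(x)
where Lᵢ(x) = Π_{j≠i} (x - xⱼ)/(xᵢ - xⱼ)

L_0(4.9) = (4.9 - 0)/(-3 - 0) × (4.9 - 3)/(-3 - 3) × (4.9 - 6)/(-3 - 6) × (4.9 - 9)/(-3 - 9) = 0.021599
L_1(4.9) = (4.9 - (-3))/(0 - (-3)) × (4.9 - 3)/(0 - 3) × (4.9 - 6)/(0 - 6) × (4.9 - 9)/(0 - 9) = -0.139290
L_2(4.9) = (4.9 - (-3))/(3 - (-3)) × (4.9 - 0)/(3 - 0) × (4.9 - 6)/(3 - 6) × (4.9 - 9)/(3 - 9) = 0.538834
L_3(4.9) = (4.9 - (-3))/(6 - (-3)) × (4.9 - 0)/(6 - 0) × (4.9 - 3)/(6 - 3) × (4.9 - 9)/(6 - 9) = 0.620475
L_4(4.9) = (4.9 - (-3))/(9 - (-3)) × (4.9 - 0)/(9 - 0) × (4.9 - 3)/(9 - 3) × (4.9 - 6)/(9 - 6) = -0.041617

P(4.9) = 19×L_0(4.9) + 14×L_1(4.9) + (-4)×L_2(4.9) + 15×L_3(4.9) + (-2)×L_4(4.9)
P(4.9) = 5.695339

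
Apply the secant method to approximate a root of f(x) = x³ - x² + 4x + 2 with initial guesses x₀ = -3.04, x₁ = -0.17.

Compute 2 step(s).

f(x) = x³ - x² + 4x + 2
x₀ = -3.04, x₁ = -0.17

Secant formula: x_{n+1} = x_n - f(x_n)(x_n - x_{n-1})/(f(x_n) - f(x_{n-1}))

Iteration 1:
  f(-3.040000) = -47.496064
  f(-0.170000) = 1.286187
  x_2 = -0.170000 - 1.286187×(-0.170000 - (-3.040000))/(1.286187 - (-47.496064))
       = -0.245670
Iteration 2:
  f(-0.170000) = 1.286187
  f(-0.245670) = 0.942139
  x_3 = -0.245670 - 0.942139×(-0.245670 - (-0.170000))/(0.942139 - 1.286187)
       = -0.452884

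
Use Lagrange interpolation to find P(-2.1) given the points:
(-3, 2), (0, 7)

Lagrange interpolation formula:
P(x) = Σ yᵢ × Lᵢ(x)
where Lᵢ(x) = Π_{j≠i} (x - xⱼ)/(xᵢ - xⱼ)

L_0(-2.1) = (-2.1 - 0)/(-3 - 0) = 0.700000
L_1(-2.1) = (-2.1 - (-3))/(0 - (-3)) = 0.300000

P(-2.1) = 2×L_0(-2.1) + 7×L_1(-2.1)
P(-2.1) = 3.500000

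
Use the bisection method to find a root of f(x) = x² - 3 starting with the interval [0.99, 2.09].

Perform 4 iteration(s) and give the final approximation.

f(x) = x² - 3
Initial interval: [0.99, 2.09]

Iteration 1:
  c_1 = (0.990000 + 2.090000)/2 = 1.540000
  f(c_1) = f(1.540000) = -0.628400
  f(a) × f(c) ≥ 0, new interval: [1.540000, 2.090000]
Iteration 2:
  c_2 = (1.540000 + 2.090000)/2 = 1.815000
  f(c_2) = f(1.815000) = 0.294225
  f(a) × f(c) < 0, new interval: [1.540000, 1.815000]
Iteration 3:
  c_3 = (1.540000 + 1.815000)/2 = 1.677500
  f(c_3) = f(1.677500) = -0.185994
  f(a) × f(c) ≥ 0, new interval: [1.677500, 1.815000]
Iteration 4:
  c_4 = (1.677500 + 1.815000)/2 = 1.746250
  f(c_4) = f(1.746250) = 0.049389
  f(a) × f(c) < 0, new interval: [1.677500, 1.746250]

After 4 iteration(s), the approximation is c_4 = 1.746250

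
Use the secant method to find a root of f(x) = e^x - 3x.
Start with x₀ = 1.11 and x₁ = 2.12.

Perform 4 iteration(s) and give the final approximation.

f(x) = e^x - 3x
x₀ = 1.11, x₁ = 2.12

Secant formula: x_{n+1} = x_n - f(x_n)(x_n - x_{n-1})/(f(x_n) - f(x_{n-1}))

Iteration 1:
  f(1.110000) = -0.295642
  f(2.120000) = 1.971137
  x_2 = 2.120000 - 1.971137×(2.120000 - 1.110000)/(1.971137 - (-0.295642))
       = 1.241728
Iteration 2:
  f(2.120000) = 1.971137
  f(1.241728) = -0.263594
  x_3 = 1.241728 - (-0.263594)×(1.241728 - 2.120000)/(-0.263594 - 1.971137)
       = 1.345323
Iteration 3:
  f(1.241728) = -0.263594
  f(1.345323) = -0.196542
  x_4 = 1.345323 - (-0.196542)×(1.345323 - 1.241728)/(-0.196542 - (-0.263594))
       = 1.648982
Iteration 4:
  f(1.345323) = -0.196542
  f(1.648982) = 0.254736
  x_5 = 1.648982 - 0.254736×(1.648982 - 1.345323)/(0.254736 - (-0.196542))
       = 1.477574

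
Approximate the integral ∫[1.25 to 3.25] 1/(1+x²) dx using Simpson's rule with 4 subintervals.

f(x) = 1/(1+x²)
a = 1.25, b = 3.25, n = 4
h = (b - a)/n = 0.500000

Simpson's rule: (h/3)[f(x₀) + 4f(x₁) + 2f(x₂) + ... + f(xₙ)]

x_0 = 1.2500, f(x_0) = 0.390244, coefficient = 1
x_1 = 1.7500, f(x_1) = 0.246154, coefficient = 4
x_2 = 2.2500, f(x_2) = 0.164948, coefficient = 2
x_3 = 2.7500, f(x_3) = 0.116788, coefficient = 4
x_4 = 3.2500, f(x_4) = 0.086486, coefficient = 1

I ≈ (0.500000/3) × 2.258396 = 0.376399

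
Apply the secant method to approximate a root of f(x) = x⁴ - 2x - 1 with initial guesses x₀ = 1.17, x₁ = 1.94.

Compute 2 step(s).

f(x) = x⁴ - 2x - 1
x₀ = 1.17, x₁ = 1.94

Secant formula: x_{n+1} = x_n - f(x_n)(x_n - x_{n-1})/(f(x_n) - f(x_{n-1}))

Iteration 1:
  f(1.170000) = -1.466113
  f(1.940000) = 9.284685
  x_2 = 1.940000 - 9.284685×(1.940000 - 1.170000)/(9.284685 - (-1.466113))
       = 1.275007
Iteration 2:
  f(1.940000) = 9.284685
  f(1.275007) = -0.907301
  x_3 = 1.275007 - (-0.907301)×(1.275007 - 1.940000)/(-0.907301 - 9.284685)
       = 1.334205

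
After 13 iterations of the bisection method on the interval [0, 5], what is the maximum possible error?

Bisection error bound: |error| ≤ (b-a)/2^n
|error| ≤ (5 - 0)/2^13 = 5/2^13
|error| ≤ 0.0006103516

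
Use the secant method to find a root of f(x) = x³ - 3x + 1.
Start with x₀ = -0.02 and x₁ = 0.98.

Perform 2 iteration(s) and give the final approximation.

f(x) = x³ - 3x + 1
x₀ = -0.02, x₁ = 0.98

Secant formula: x_{n+1} = x_n - f(x_n)(x_n - x_{n-1})/(f(x_n) - f(x_{n-1}))

Iteration 1:
  f(-0.020000) = 1.059992
  f(0.980000) = -0.998808
  x_2 = 0.980000 - (-0.998808)×(0.980000 - (-0.020000))/(-0.998808 - 1.059992)
       = 0.494859
Iteration 2:
  f(0.980000) = -0.998808
  f(0.494859) = -0.363394
  x_3 = 0.494859 - (-0.363394)×(0.494859 - 0.980000)/(-0.363394 - (-0.998808))
       = 0.217407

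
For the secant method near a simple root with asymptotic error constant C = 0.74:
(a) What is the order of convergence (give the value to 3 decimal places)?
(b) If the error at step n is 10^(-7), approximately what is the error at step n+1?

(a) Secant method has superlinear convergence with order φ = (1+√5)/2 ≈ 1.618.
    This means |e_{n+1}| ≈ C|e_n|^1.618.

(b) With |e_n| = 10^(-7) and C = 0.74:
    |e_{n+1}| ≈ 0.74 × (10^(-7))^1.618 = 0.74 × 10^(-11.33)

(a) ≈ 1.618 (golden ratio); (b) |e_{n+1}| ≈ 3.491e-12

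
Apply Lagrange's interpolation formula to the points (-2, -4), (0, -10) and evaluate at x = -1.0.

Lagrange interpolation formula:
P(x) = Σ yᵢ × Lᵢ(x)
where Lᵢ(x) = Π_{j≠i} (x - xⱼ)/(xᵢ - xⱼ)

L_0(-1.0) = (-1.0 - 0)/(-2 - 0) = 0.500000
L_1(-1.0) = (-1.0 - (-2))/(0 - (-2)) = 0.500000

P(-1.0) = (-4)×L_0(-1.0) + (-10)×L_1(-1.0)
P(-1.0) = -7.000000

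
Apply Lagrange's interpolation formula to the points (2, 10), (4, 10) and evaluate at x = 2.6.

Lagrange interpolation formula:
P(x) = Σ yᵢ × Lᵢ(x)
where Lᵢ(x) = Π_{j≠i} (x - xⱼ)/(xᵢ - xⱼ)

L_0(2.6) = (2.6 - 4)/(2 - 4) = 0.700000
L_1(2.6) = (2.6 - 2)/(4 - 2) = 0.300000

P(2.6) = 10×L_0(2.6) + 10×L_1(2.6)
P(2.6) = 10.000000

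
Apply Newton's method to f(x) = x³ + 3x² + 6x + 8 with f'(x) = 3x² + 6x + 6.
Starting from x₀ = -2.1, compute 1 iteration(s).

f(x) = x³ + 3x² + 6x + 8
f'(x) = 3x² + 6x + 6
x₀ = -2.1

Newton-Raphson formula: x_{n+1} = x_n - f(x_n)/f'(x_n)

Iteration 1:
  f(-2.100000) = -0.631000
  f'(-2.100000) = 6.630000
  x_1 = -2.100000 - (-0.631000)/6.630000 = -2.004827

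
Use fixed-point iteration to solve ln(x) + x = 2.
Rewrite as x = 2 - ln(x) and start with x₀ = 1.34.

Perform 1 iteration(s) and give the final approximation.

Equation: ln(x) + x = 2
Fixed-point form: x = 2 - ln(x)
x₀ = 1.34

x_1 = g(1.340000) = 1.707330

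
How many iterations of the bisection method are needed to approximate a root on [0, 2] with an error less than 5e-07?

We need (b-a)/2^n ≤ 5e-07
(2 - 0)/2^n ≤ 5e-07
2/2^n ≤ 5e-07
2^n ≥ 4000000
n ≥ log₂(4000000) = 21.93
n ≥ 22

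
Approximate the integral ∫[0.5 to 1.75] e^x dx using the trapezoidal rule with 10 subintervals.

f(x) = e^x
a = 0.5, b = 1.75, n = 10
h = (b - a)/n = 0.125000

Trapezoidal rule: (h/2)[f(x₀) + 2f(x₁) + 2f(x₂) + ... + f(xₙ)]

x_0 = 0.5000, f(x_0) = 1.648721, coefficient = 1
x_1 = 0.6250, f(x_1) = 1.868246, coefficient = 2
x_2 = 0.7500, f(x_2) = 2.117000, coefficient = 2
x_3 = 0.8750, f(x_3) = 2.398875, coefficient = 2
x_4 = 1.0000, f(x_4) = 2.718282, coefficient = 2
x_5 = 1.1250, f(x_5) = 3.080217, coefficient = 2
x_6 = 1.2500, f(x_6) = 3.490343, coefficient = 2
x_7 = 1.3750, f(x_7) = 3.955077, coefficient = 2
x_8 = 1.5000, f(x_8) = 4.481689, coefficient = 2
x_9 = 1.6250, f(x_9) = 5.078419, coefficient = 2
x_10 = 1.7500, f(x_10) = 5.754603, coefficient = 1

I ≈ (0.125000/2) × 65.779619 = 4.111226
Exact value: 4.105881
Error: 0.005345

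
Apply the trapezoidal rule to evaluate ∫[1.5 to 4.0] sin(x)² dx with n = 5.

f(x) = sin(x)²
a = 1.5, b = 4.0, n = 5
h = (b - a)/n = 0.500000

Trapezoidal rule: (h/2)[f(x₀) + 2f(x₁) + 2f(x₂) + ... + f(xₙ)]

x_0 = 1.5000, f(x_0) = 0.994996, coefficient = 1
x_1 = 2.0000, f(x_1) = 0.826822, coefficient = 2
x_2 = 2.5000, f(x_2) = 0.358169, coefficient = 2
x_3 = 3.0000, f(x_3) = 0.019915, coefficient = 2
x_4 = 3.5000, f(x_4) = 0.123049, coefficient = 2
x_5 = 4.0000, f(x_5) = 0.572750, coefficient = 1

I ≈ (0.500000/2) × 4.223655 = 1.055914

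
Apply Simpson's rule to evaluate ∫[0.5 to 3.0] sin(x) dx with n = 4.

f(x) = sin(x)
a = 0.5, b = 3.0, n = 4
h = (b - a)/n = 0.625000

Simpson's rule: (h/3)[f(x₀) + 4f(x₁) + 2f(x₂) + ... + f(xₙ)]

x_0 = 0.5000, f(x_0) = 0.479426, coefficient = 1
x_1 = 1.1250, f(x_1) = 0.902268, coefficient = 4
x_2 = 1.7500, f(x_2) = 0.983986, coefficient = 2
x_3 = 2.3750, f(x_3) = 0.693685, coefficient = 4
x_4 = 3.0000, f(x_4) = 0.141120, coefficient = 1

I ≈ (0.625000/3) × 8.972328 = 1.869235
Exact value: 1.867575
Error: 0.001660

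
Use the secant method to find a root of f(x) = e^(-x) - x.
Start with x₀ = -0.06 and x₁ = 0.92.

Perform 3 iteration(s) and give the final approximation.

f(x) = e^(-x) - x
x₀ = -0.06, x₁ = 0.92

Secant formula: x_{n+1} = x_n - f(x_n)(x_n - x_{n-1})/(f(x_n) - f(x_{n-1}))

Iteration 1:
  f(-0.060000) = 1.121837
  f(0.920000) = -0.521481
  x_2 = 0.920000 - (-0.521481)×(0.920000 - (-0.060000))/(-0.521481 - 1.121837)
       = 0.609012
Iteration 2:
  f(0.920000) = -0.521481
  f(0.609012) = -0.065125
  x_3 = 0.609012 - (-0.065125)×(0.609012 - 0.920000)/(-0.065125 - (-0.521481))
       = 0.564633
Iteration 3:
  f(0.609012) = -0.065125
  f(0.564633) = 0.003936
  x_4 = 0.564633 - 0.003936×(0.564633 - 0.609012)/(0.003936 - (-0.065125))
       = 0.567162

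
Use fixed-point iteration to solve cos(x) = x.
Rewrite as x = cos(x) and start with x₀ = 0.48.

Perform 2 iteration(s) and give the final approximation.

Equation: cos(x) = x
Fixed-point form: x = cos(x)
x₀ = 0.48

x_1 = g(0.480000) = 0.886995
x_2 = g(0.886995) = 0.631744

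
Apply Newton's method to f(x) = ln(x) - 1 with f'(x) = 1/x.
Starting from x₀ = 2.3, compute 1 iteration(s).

f(x) = ln(x) - 1
f'(x) = 1/x
x₀ = 2.3

Newton-Raphson formula: x_{n+1} = x_n - f(x_n)/f'(x_n)

Iteration 1:
  f(2.300000) = -0.167091
  f'(2.300000) = 0.434783
  x_1 = 2.300000 - (-0.167091)/0.434783 = 2.684309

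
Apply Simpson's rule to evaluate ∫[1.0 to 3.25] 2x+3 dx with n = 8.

f(x) = 2x+3
a = 1.0, b = 3.25, n = 8
h = (b - a)/n = 0.281250

Simpson's rule: (h/3)[f(x₀) + 4f(x₁) + 2f(x₂) + ... + f(xₙ)]

x_0 = 1.0000, f(x_0) = 5.000000, coefficient = 1
x_1 = 1.2812, f(x_1) = 5.562500, coefficient = 4
x_2 = 1.5625, f(x_2) = 6.125000, coefficient = 2
x_3 = 1.8438, f(x_3) = 6.687500, coefficient = 4
x_4 = 2.1250, f(x_4) = 7.250000, coefficient = 2
x_5 = 2.4062, f(x_5) = 7.812500, coefficient = 4
x_6 = 2.6875, f(x_6) = 8.375000, coefficient = 2
x_7 = 2.9688, f(x_7) = 8.937500, coefficient = 4
x_8 = 3.2500, f(x_8) = 9.500000, coefficient = 1

I ≈ (0.281250/3) × 174.000000 = 16.312500
Exact value: 16.312500
Error: 0.000000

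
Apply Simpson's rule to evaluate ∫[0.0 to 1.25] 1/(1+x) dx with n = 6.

f(x) = 1/(1+x)
a = 0.0, b = 1.25, n = 6
h = (b - a)/n = 0.208333

Simpson's rule: (h/3)[f(x₀) + 4f(x₁) + 2f(x₂) + ... + f(xₙ)]

x_0 = 0.0000, f(x_0) = 1.000000, coefficient = 1
x_1 = 0.2083, f(x_1) = 0.827586, coefficient = 4
x_2 = 0.4167, f(x_2) = 0.705882, coefficient = 2
x_3 = 0.6250, f(x_3) = 0.615385, coefficient = 4
x_4 = 0.8333, f(x_4) = 0.545455, coefficient = 2
x_5 = 1.0417, f(x_5) = 0.489796, coefficient = 4
x_6 = 1.2500, f(x_6) = 0.444444, coefficient = 1

I ≈ (0.208333/3) × 11.678185 = 0.810985
Exact value: 0.810930
Error: 0.000055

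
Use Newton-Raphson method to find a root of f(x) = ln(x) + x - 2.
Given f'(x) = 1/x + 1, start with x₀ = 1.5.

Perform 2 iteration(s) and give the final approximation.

f(x) = ln(x) + x - 2
f'(x) = 1/x + 1
x₀ = 1.5

Newton-Raphson formula: x_{n+1} = x_n - f(x_n)/f'(x_n)

Iteration 1:
  f(1.500000) = -0.094535
  f'(1.500000) = 1.666667
  x_1 = 1.500000 - (-0.094535)/1.666667 = 1.556721
Iteration 2:
  f(1.556721) = -0.000697
  f'(1.556721) = 1.642376
  x_2 = 1.556721 - (-0.000697)/1.642376 = 1.557146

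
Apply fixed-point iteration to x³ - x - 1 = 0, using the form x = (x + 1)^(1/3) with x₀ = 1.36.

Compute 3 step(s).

Equation: x³ - x - 1 = 0
Fixed-point form: x = (x + 1)^(1/3)
x₀ = 1.36

x_1 = g(1.360000) = 1.331386
x_2 = g(1.331386) = 1.325983
x_3 = g(1.325983) = 1.324958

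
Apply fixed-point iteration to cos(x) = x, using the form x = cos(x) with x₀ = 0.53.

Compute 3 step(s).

Equation: cos(x) = x
Fixed-point form: x = cos(x)
x₀ = 0.53

x_1 = g(0.530000) = 0.862807
x_2 = g(0.862807) = 0.650308
x_3 = g(0.650308) = 0.795898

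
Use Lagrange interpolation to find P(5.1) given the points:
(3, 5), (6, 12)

Lagrange interpolation formula:
P(x) = Σ yᵢ × Lᵢ(x)
where Lᵢ(x) = Π_{j≠i} (x - xⱼ)/(xᵢ - xⱼ)

L_0(5.1) = (5.1 - 6)/(3 - 6) = 0.300000
L_1(5.1) = (5.1 - 3)/(6 - 3) = 0.700000

P(5.1) = 5×L_0(5.1) + 12×L_1(5.1)
P(5.1) = 9.900000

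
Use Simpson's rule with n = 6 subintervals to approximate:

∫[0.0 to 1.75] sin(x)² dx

f(x) = sin(x)²
a = 0.0, b = 1.75, n = 6
h = (b - a)/n = 0.291667

Simpson's rule: (h/3)[f(x₀) + 4f(x₁) + 2f(x₂) + ... + f(xₙ)]

x_0 = 0.0000, f(x_0) = 0.000000, coefficient = 1
x_1 = 0.2917, f(x_1) = 0.082684, coefficient = 4
x_2 = 0.5833, f(x_2) = 0.303391, coefficient = 2
x_3 = 0.8750, f(x_3) = 0.589123, coefficient = 4
x_4 = 1.1667, f(x_4) = 0.845379, coefficient = 2
x_5 = 1.4583, f(x_5) = 0.987405, coefficient = 4
x_6 = 1.7500, f(x_6) = 0.968228, coefficient = 1

I ≈ (0.291667/3) × 9.902619 = 0.962755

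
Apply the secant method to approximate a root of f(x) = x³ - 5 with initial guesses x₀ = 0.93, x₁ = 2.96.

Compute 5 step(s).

f(x) = x³ - 5
x₀ = 0.93, x₁ = 2.96

Secant formula: x_{n+1} = x_n - f(x_n)(x_n - x_{n-1})/(f(x_n) - f(x_{n-1}))

Iteration 1:
  f(0.930000) = -4.195643
  f(2.960000) = 20.934336
  x_2 = 2.960000 - 20.934336×(2.960000 - 0.930000)/(20.934336 - (-4.195643))
       = 1.268924
Iteration 2:
  f(2.960000) = 20.934336
  f(1.268924) = -2.956819
  x_3 = 1.268924 - (-2.956819)×(1.268924 - 2.960000)/(-2.956819 - 20.934336)
       = 1.478215
Iteration 3:
  f(1.268924) = -2.956819
  f(1.478215) = -1.769923
  x_4 = 1.478215 - (-1.769923)×(1.478215 - 1.268924)/(-1.769923 - (-2.956819))
       = 1.790314
Iteration 4:
  f(1.478215) = -1.769923
  f(1.790314) = 0.738358
  x_5 = 1.790314 - 0.738358×(1.790314 - 1.478215)/(0.738358 - (-1.769923))
       = 1.698442
Iteration 5:
  f(1.790314) = 0.738358
  f(1.698442) = -0.100495
  x_6 = 1.698442 - (-0.100495)×(1.698442 - 1.790314)/(-0.100495 - 0.738358)
       = 1.709448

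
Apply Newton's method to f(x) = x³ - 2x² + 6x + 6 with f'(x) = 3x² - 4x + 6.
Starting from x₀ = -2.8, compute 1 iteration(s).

f(x) = x³ - 2x² + 6x + 6
f'(x) = 3x² - 4x + 6
x₀ = -2.8

Newton-Raphson formula: x_{n+1} = x_n - f(x_n)/f'(x_n)

Iteration 1:
  f(-2.800000) = -48.432000
  f'(-2.800000) = 40.720000
  x_1 = -2.800000 - (-48.432000)/40.720000 = -1.610609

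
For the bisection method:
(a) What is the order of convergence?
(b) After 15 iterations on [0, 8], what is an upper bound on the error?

(a) Bisection has linear (order 1) convergence; the error is halved each step.

(b) Error bound = (b-a)/2^n = (8 - 0)/2^{15}
    = 8/2^{15}

(a) 1 (linear); (b) error ≤ 2.44e-04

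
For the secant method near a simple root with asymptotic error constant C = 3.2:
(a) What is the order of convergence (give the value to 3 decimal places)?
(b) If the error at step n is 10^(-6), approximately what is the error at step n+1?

(a) Secant method has superlinear convergence with order φ = (1+√5)/2 ≈ 1.618.
    This means |e_{n+1}| ≈ C|e_n|^1.618.

(b) With |e_n| = 10^(-6) and C = 3.2:
    |e_{n+1}| ≈ 3.2 × (10^(-6))^1.618 = 3.2 × 10^(-9.71)

(a) ≈ 1.618 (golden ratio); (b) |e_{n+1}| ≈ 6.265e-10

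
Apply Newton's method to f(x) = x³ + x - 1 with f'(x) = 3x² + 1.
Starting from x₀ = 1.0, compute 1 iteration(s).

f(x) = x³ + x - 1
f'(x) = 3x² + 1
x₀ = 1.0

Newton-Raphson formula: x_{n+1} = x_n - f(x_n)/f'(x_n)

Iteration 1:
  f(1.000000) = 1.000000
  f'(1.000000) = 4.000000
  x_1 = 1.000000 - 1.000000/4.000000 = 0.750000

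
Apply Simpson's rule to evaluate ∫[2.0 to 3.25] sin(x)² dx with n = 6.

f(x) = sin(x)²
a = 2.0, b = 3.25, n = 6
h = (b - a)/n = 0.208333

Simpson's rule: (h/3)[f(x₀) + 4f(x₁) + 2f(x₂) + ... + f(xₙ)]

x_0 = 2.0000, f(x_0) = 0.826822, coefficient = 1
x_1 = 2.2083, f(x_1) = 0.645715, coefficient = 4
x_2 = 2.4167, f(x_2) = 0.439675, coefficient = 2
x_3 = 2.6250, f(x_3) = 0.243957, coefficient = 4
x_4 = 2.8333, f(x_4) = 0.092052, coefficient = 2
x_5 = 3.0417, f(x_5) = 0.009952, coefficient = 4
x_6 = 3.2500, f(x_6) = 0.011706, coefficient = 1

I ≈ (0.208333/3) × 5.500481 = 0.381978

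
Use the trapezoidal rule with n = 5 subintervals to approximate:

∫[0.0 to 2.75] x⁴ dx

f(x) = x⁴
a = 0.0, b = 2.75, n = 5
h = (b - a)/n = 0.550000

Trapezoidal rule: (h/2)[f(x₀) + 2f(x₁) + 2f(x₂) + ... + f(xₙ)]

x_0 = 0.0000, f(x_0) = 0.000000, coefficient = 1
x_1 = 0.5500, f(x_1) = 0.091506, coefficient = 2
x_2 = 1.1000, f(x_2) = 1.464100, coefficient = 2
x_3 = 1.6500, f(x_3) = 7.412006, coefficient = 2
x_4 = 2.2000, f(x_4) = 23.425600, coefficient = 2
x_5 = 2.7500, f(x_5) = 57.191406, coefficient = 1

I ≈ (0.550000/2) × 121.977831 = 33.543904
Exact value: 31.455273
Error: 2.088630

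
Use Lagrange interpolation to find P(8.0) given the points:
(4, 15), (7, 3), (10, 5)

Lagrange interpolation formula:
P(x) = Σ yᵢ × Lᵢ(x)
where Lᵢ(x) = Π_{j≠i} (x - xⱼ)/(xᵢ - xⱼ)

L_0(8.0) = (8.0 - 7)/(4 - 7) × (8.0 - 10)/(4 - 10) = -0.111111
L_1(8.0) = (8.0 - 4)/(7 - 4) × (8.0 - 10)/(7 - 10) = 0.888889
L_2(8.0) = (8.0 - 4)/(10 - 4) × (8.0 - 7)/(10 - 7) = 0.222222

P(8.0) = 15×L_0(8.0) + 3×L_1(8.0) + 5×L_2(8.0)
P(8.0) = 2.111111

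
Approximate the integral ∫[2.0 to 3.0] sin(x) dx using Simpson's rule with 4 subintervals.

f(x) = sin(x)
a = 2.0, b = 3.0, n = 4
h = (b - a)/n = 0.250000

Simpson's rule: (h/3)[f(x₀) + 4f(x₁) + 2f(x₂) + ... + f(xₙ)]

x_0 = 2.0000, f(x_0) = 0.909297, coefficient = 1
x_1 = 2.2500, f(x_1) = 0.778073, coefficient = 4
x_2 = 2.5000, f(x_2) = 0.598472, coefficient = 2
x_3 = 2.7500, f(x_3) = 0.381661, coefficient = 4
x_4 = 3.0000, f(x_4) = 0.141120, coefficient = 1

I ≈ (0.250000/3) × 6.886298 = 0.573858
Exact value: 0.573846
Error: 0.000013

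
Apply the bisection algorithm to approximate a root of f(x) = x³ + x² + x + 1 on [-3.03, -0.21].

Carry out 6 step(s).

f(x) = x³ + x² + x + 1
Initial interval: [-3.03, -0.21]

Iteration 1:
  c_1 = (-3.030000 + (-0.210000))/2 = -1.620000
  f(c_1) = f(-1.620000) = -2.247128
  f(a) × f(c) ≥ 0, new interval: [-1.620000, -0.210000]
Iteration 2:
  c_2 = (-1.620000 + (-0.210000))/2 = -0.915000
  f(c_2) = f(-0.915000) = 0.156164
  f(a) × f(c) < 0, new interval: [-1.620000, -0.915000]
Iteration 3:
  c_3 = (-1.620000 + (-0.915000))/2 = -1.267500
  f(c_3) = f(-1.267500) = -0.697254
  f(a) × f(c) ≥ 0, new interval: [-1.267500, -0.915000]
Iteration 4:
  c_4 = (-1.267500 + (-0.915000))/2 = -1.091250
  f(c_4) = f(-1.091250) = -0.199913
  f(a) × f(c) ≥ 0, new interval: [-1.091250, -0.915000]
Iteration 5:
  c_5 = (-1.091250 + (-0.915000))/2 = -1.003125
  f(c_5) = f(-1.003125) = -0.006270
  f(a) × f(c) ≥ 0, new interval: [-1.003125, -0.915000]
Iteration 6:
  c_6 = (-1.003125 + (-0.915000))/2 = -0.959062
  f(c_6) = f(-0.959062) = 0.078592
  f(a) × f(c) < 0, new interval: [-1.003125, -0.959062]

After 6 iteration(s), the approximation is c_6 = -0.959062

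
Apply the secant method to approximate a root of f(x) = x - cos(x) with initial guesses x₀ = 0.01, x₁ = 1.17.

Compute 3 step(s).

f(x) = x - cos(x)
x₀ = 0.01, x₁ = 1.17

Secant formula: x_{n+1} = x_n - f(x_n)(x_n - x_{n-1})/(f(x_n) - f(x_{n-1}))

Iteration 1:
  f(0.010000) = -0.989950
  f(1.170000) = 0.779848
  x_2 = 1.170000 - 0.779848×(1.170000 - 0.010000)/(0.779848 - (-0.989950))
       = 0.658855
Iteration 2:
  f(1.170000) = 0.779848
  f(0.658855) = -0.131839
  x_3 = 0.658855 - (-0.131839)×(0.658855 - 1.170000)/(-0.131839 - 0.779848)
       = 0.732771
Iteration 3:
  f(0.658855) = -0.131839
  f(0.732771) = -0.010552
  x_4 = 0.732771 - (-0.010552)×(0.732771 - 0.658855)/(-0.010552 - (-0.131839))
       = 0.739202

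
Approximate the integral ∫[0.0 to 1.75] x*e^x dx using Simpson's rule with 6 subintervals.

f(x) = x*e^x
a = 0.0, b = 1.75, n = 6
h = (b - a)/n = 0.291667

Simpson's rule: (h/3)[f(x₀) + 4f(x₁) + 2f(x₂) + ... + f(xₙ)]

x_0 = 0.0000, f(x_0) = 0.000000, coefficient = 1
x_1 = 0.2917, f(x_1) = 0.390442, coefficient = 4
x_2 = 0.5833, f(x_2) = 1.045334, coefficient = 2
x_3 = 0.8750, f(x_3) = 2.099016, coefficient = 4
x_4 = 1.1667, f(x_4) = 3.746482, coefficient = 2
x_5 = 1.4583, f(x_5) = 6.269067, coefficient = 4
x_6 = 1.7500, f(x_6) = 10.070555, coefficient = 1

I ≈ (0.291667/3) × 54.688286 = 5.316917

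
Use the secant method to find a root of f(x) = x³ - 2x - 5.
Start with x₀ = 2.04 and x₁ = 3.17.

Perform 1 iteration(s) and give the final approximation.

f(x) = x³ - 2x - 5
x₀ = 2.04, x₁ = 3.17

Secant formula: x_{n+1} = x_n - f(x_n)(x_n - x_{n-1})/(f(x_n) - f(x_{n-1}))

Iteration 1:
  f(2.040000) = -0.590336
  f(3.170000) = 20.515013
  x_2 = 3.170000 - 20.515013×(3.170000 - 2.040000)/(20.515013 - (-0.590336))
       = 2.071607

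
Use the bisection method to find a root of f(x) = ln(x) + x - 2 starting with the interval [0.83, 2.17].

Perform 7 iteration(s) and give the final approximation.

f(x) = ln(x) + x - 2
Initial interval: [0.83, 2.17]

Iteration 1:
  c_1 = (0.830000 + 2.170000)/2 = 1.500000
  f(c_1) = f(1.500000) = -0.094535
  f(a) × f(c) ≥ 0, new interval: [1.500000, 2.170000]
Iteration 2:
  c_2 = (1.500000 + 2.170000)/2 = 1.835000
  f(c_2) = f(1.835000) = 0.442044
  f(a) × f(c) < 0, new interval: [1.500000, 1.835000]
Iteration 3:
  c_3 = (1.500000 + 1.835000)/2 = 1.667500
  f(c_3) = f(1.667500) = 0.178825
  f(a) × f(c) < 0, new interval: [1.500000, 1.667500]
Iteration 4:
  c_4 = (1.500000 + 1.667500)/2 = 1.583750
  f(c_4) = f(1.583750) = 0.043545
  f(a) × f(c) < 0, new interval: [1.500000, 1.583750]
Iteration 5:
  c_5 = (1.500000 + 1.583750)/2 = 1.541875
  f(c_5) = f(1.541875) = -0.025126
  f(a) × f(c) ≥ 0, new interval: [1.541875, 1.583750]
Iteration 6:
  c_6 = (1.541875 + 1.583750)/2 = 1.562813
  f(c_6) = f(1.562813) = 0.009300
  f(a) × f(c) < 0, new interval: [1.541875, 1.562813]
Iteration 7:
  c_7 = (1.541875 + 1.562813)/2 = 1.552344
  f(c_7) = f(1.552344) = -0.007890
  f(a) × f(c) ≥ 0, new interval: [1.552344, 1.562813]

After 7 iteration(s), the approximation is c_7 = 1.552344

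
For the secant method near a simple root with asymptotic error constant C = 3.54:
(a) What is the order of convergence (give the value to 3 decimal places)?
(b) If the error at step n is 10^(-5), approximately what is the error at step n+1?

(a) Secant method has superlinear convergence with order φ = (1+√5)/2 ≈ 1.618.
    This means |e_{n+1}| ≈ C|e_n|^1.618.

(b) With |e_n| = 10^(-5) and C = 3.54:
    |e_{n+1}| ≈ 3.54 × (10^(-5))^1.618 = 3.54 × 10^(-8.09)

(a) ≈ 1.618 (golden ratio); (b) |e_{n+1}| ≈ 2.876e-08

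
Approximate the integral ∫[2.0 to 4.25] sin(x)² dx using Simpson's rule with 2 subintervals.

f(x) = sin(x)²
a = 2.0, b = 4.25, n = 2
h = (b - a)/n = 1.125000

Simpson's rule: (h/3)[f(x₀) + 4f(x₁) + 2f(x₂) + ... + f(xₙ)]

x_0 = 2.0000, f(x_0) = 0.826822, coefficient = 1
x_1 = 3.1250, f(x_1) = 0.000275, coefficient = 4
x_2 = 4.2500, f(x_2) = 0.801006, coefficient = 1

I ≈ (1.125000/3) × 1.628929 = 0.610848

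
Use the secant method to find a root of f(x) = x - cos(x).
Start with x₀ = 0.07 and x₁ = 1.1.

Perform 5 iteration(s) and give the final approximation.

f(x) = x - cos(x)
x₀ = 0.07, x₁ = 1.1

Secant formula: x_{n+1} = x_n - f(x_n)(x_n - x_{n-1})/(f(x_n) - f(x_{n-1}))

Iteration 1:
  f(0.070000) = -0.927551
  f(1.100000) = 0.646404
  x_2 = 1.100000 - 0.646404×(1.100000 - 0.070000)/(0.646404 - (-0.927551))
       = 0.676992
Iteration 2:
  f(1.100000) = 0.646404
  f(0.676992) = -0.102469
  x_3 = 0.676992 - (-0.102469)×(0.676992 - 1.100000)/(-0.102469 - 0.646404)
       = 0.734872
Iteration 3:
  f(0.676992) = -0.102469
  f(0.734872) = -0.007044
  x_4 = 0.734872 - (-0.007044)×(0.734872 - 0.676992)/(-0.007044 - (-0.102469))
       = 0.739145
Iteration 4:
  f(0.734872) = -0.007044
  f(0.739145) = 0.000100
  x_5 = 0.739145 - 0.000100×(0.739145 - 0.734872)/(0.000100 - (-0.007044))
       = 0.739085
Iteration 5:
  f(0.739145) = 0.000100
  f(0.739085) = 0.000000
  x_6 = 0.739085 - 0.000000×(0.739085 - 0.739145)/(0.000000 - 0.000100)
       = 0.739085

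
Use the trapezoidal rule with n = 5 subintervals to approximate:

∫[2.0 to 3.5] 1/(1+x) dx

f(x) = 1/(1+x)
a = 2.0, b = 3.5, n = 5
h = (b - a)/n = 0.300000

Trapezoidal rule: (h/2)[f(x₀) + 2f(x₁) + 2f(x₂) + ... + f(xₙ)]

x_0 = 2.0000, f(x_0) = 0.333333, coefficient = 1
x_1 = 2.3000, f(x_1) = 0.303030, coefficient = 2
x_2 = 2.6000, f(x_2) = 0.277778, coefficient = 2
x_3 = 2.9000, f(x_3) = 0.256410, coefficient = 2
x_4 = 3.2000, f(x_4) = 0.238095, coefficient = 2
x_5 = 3.5000, f(x_5) = 0.222222, coefficient = 1

I ≈ (0.300000/2) × 2.706183 = 0.405927
Exact value: 0.405465
Error: 0.000462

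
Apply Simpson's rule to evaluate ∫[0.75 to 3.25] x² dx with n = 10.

f(x) = x²
a = 0.75, b = 3.25, n = 10
h = (b - a)/n = 0.250000

Simpson's rule: (h/3)[f(x₀) + 4f(x₁) + 2f(x₂) + ... + f(xₙ)]

x_0 = 0.7500, f(x_0) = 0.562500, coefficient = 1
x_1 = 1.0000, f(x_1) = 1.000000, coefficient = 4
x_2 = 1.2500, f(x_2) = 1.562500, coefficient = 2
x_3 = 1.5000, f(x_3) = 2.250000, coefficient = 4
x_4 = 1.7500, f(x_4) = 3.062500, coefficient = 2
x_5 = 2.0000, f(x_5) = 4.000000, coefficient = 4
x_6 = 2.2500, f(x_6) = 5.062500, coefficient = 2
x_7 = 2.5000, f(x_7) = 6.250000, coefficient = 4
x_8 = 2.7500, f(x_8) = 7.562500, coefficient = 2
x_9 = 3.0000, f(x_9) = 9.000000, coefficient = 4
x_10 = 3.2500, f(x_10) = 10.562500, coefficient = 1

I ≈ (0.250000/3) × 135.625000 = 11.302083
Exact value: 11.302083
Error: 0.000000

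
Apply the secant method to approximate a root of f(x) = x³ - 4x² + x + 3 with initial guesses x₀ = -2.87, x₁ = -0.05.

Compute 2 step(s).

f(x) = x³ - 4x² + x + 3
x₀ = -2.87, x₁ = -0.05

Secant formula: x_{n+1} = x_n - f(x_n)(x_n - x_{n-1})/(f(x_n) - f(x_{n-1}))

Iteration 1:
  f(-2.870000) = -56.457503
  f(-0.050000) = 2.939875
  x_2 = -0.050000 - 2.939875×(-0.050000 - (-2.870000))/(2.939875 - (-56.457503))
       = -0.189576
Iteration 2:
  f(-0.050000) = 2.939875
  f(-0.189576) = 2.659855
  x_3 = -0.189576 - 2.659855×(-0.189576 - (-0.050000))/(2.659855 - 2.939875)
       = -1.515379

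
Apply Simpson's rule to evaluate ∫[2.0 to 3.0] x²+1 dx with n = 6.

f(x) = x²+1
a = 2.0, b = 3.0, n = 6
h = (b - a)/n = 0.166667

Simpson's rule: (h/3)[f(x₀) + 4f(x₁) + 2f(x₂) + ... + f(xₙ)]

x_0 = 2.0000, f(x_0) = 5.000000, coefficient = 1
x_1 = 2.1667, f(x_1) = 5.694444, coefficient = 4
x_2 = 2.3333, f(x_2) = 6.444444, coefficient = 2
x_3 = 2.5000, f(x_3) = 7.250000, coefficient = 4
x_4 = 2.6667, f(x_4) = 8.111111, coefficient = 2
x_5 = 2.8333, f(x_5) = 9.027778, coefficient = 4
x_6 = 3.0000, f(x_6) = 10.000000, coefficient = 1

I ≈ (0.166667/3) × 132.000000 = 7.333333
Exact value: 7.333333
Error: 0.000000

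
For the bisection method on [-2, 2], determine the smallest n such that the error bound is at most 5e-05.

We need (b-a)/2^n ≤ 5e-05
(2 - (-2))/2^n ≤ 5e-05
4/2^n ≤ 5e-05
2^n ≥ 80000
n ≥ log₂(80000) = 16.29
n ≥ 17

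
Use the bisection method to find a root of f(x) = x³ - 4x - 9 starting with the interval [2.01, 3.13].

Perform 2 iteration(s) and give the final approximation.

f(x) = x³ - 4x - 9
Initial interval: [2.01, 3.13]

Iteration 1:
  c_1 = (2.010000 + 3.130000)/2 = 2.570000
  f(c_1) = f(2.570000) = -2.305407
  f(a) × f(c) ≥ 0, new interval: [2.570000, 3.130000]
Iteration 2:
  c_2 = (2.570000 + 3.130000)/2 = 2.850000
  f(c_2) = f(2.850000) = 2.749125
  f(a) × f(c) < 0, new interval: [2.570000, 2.850000]

After 2 iteration(s), the approximation is c_2 = 2.850000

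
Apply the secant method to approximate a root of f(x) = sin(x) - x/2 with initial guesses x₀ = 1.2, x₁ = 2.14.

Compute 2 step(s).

f(x) = sin(x) - x/2
x₀ = 1.2, x₁ = 2.14

Secant formula: x_{n+1} = x_n - f(x_n)(x_n - x_{n-1})/(f(x_n) - f(x_{n-1}))

Iteration 1:
  f(1.200000) = 0.332039
  f(2.140000) = -0.227670
  x_2 = 2.140000 - (-0.227670)×(2.140000 - 1.200000)/(-0.227670 - 0.332039)
       = 1.757641
Iteration 2:
  f(2.140000) = -0.227670
  f(1.757641) = 0.103774
  x_3 = 1.757641 - 0.103774×(1.757641 - 2.140000)/(0.103774 - (-0.227670))
       = 1.877357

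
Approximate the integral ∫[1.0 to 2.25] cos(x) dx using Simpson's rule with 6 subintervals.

f(x) = cos(x)
a = 1.0, b = 2.25, n = 6
h = (b - a)/n = 0.208333

Simpson's rule: (h/3)[f(x₀) + 4f(x₁) + 2f(x₂) + ... + f(xₙ)]

x_0 = 1.0000, f(x_0) = 0.540302, coefficient = 1
x_1 = 1.2083, f(x_1) = 0.354578, coefficient = 4
x_2 = 1.4167, f(x_2) = 0.153520, coefficient = 2
x_3 = 1.6250, f(x_3) = -0.054177, coefficient = 4
x_4 = 1.8333, f(x_4) = -0.259531, coefficient = 2
x_5 = 2.0417, f(x_5) = -0.453662, coefficient = 4
x_6 = 2.2500, f(x_6) = -0.628174, coefficient = 1

I ≈ (0.208333/3) × -0.912938 = -0.063398
Exact value: -0.063398
Error: 0.000001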